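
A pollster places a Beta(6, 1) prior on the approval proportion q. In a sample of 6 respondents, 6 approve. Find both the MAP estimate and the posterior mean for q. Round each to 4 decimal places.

MAP = 1.0000; posterior mean = 0.9231

Posterior: Beta(6+6, 1+0) = Beta(12, 1).
Since β = 1 ≤ 1 and α > 1, the Beta density is monotone increasing on [0,1]; the mode is at 1.
Mean = 12/(12+1) = 0.9231.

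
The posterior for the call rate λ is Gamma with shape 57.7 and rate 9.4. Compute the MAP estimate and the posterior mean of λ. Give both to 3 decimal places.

MAP: 6.032. Posterior mean: 6.138.

Mode = (α−1)/β = 56.7/9.4 = 6.032.
Mean = α/β = 57.7/9.4 = 6.138.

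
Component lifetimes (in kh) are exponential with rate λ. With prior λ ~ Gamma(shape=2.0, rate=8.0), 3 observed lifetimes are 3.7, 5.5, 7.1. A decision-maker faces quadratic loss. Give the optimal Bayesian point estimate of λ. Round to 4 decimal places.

0.2058

Σ times = 16.3. Posterior: Gamma(shape = 2.0+3 = 5.0, rate = 8.0+16.3 = 24.3).
Mode = (α−1)/β = 4.0/24.3 = 0.1646.
Mean = α/β = 5.0/24.3 = 0.2058.
Quadratic loss ⇒ the optimal estimator is the posterior mean.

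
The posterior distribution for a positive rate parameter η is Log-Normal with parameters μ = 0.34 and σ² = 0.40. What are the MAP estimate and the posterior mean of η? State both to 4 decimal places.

Mode = exp(μ − σ²) = exp(-0.06) = 0.9418.
Mean = exp(μ + σ²/2) = exp(0.540) = 1.7160.

MAP estimate = 0.9418, posterior mean = 1.7160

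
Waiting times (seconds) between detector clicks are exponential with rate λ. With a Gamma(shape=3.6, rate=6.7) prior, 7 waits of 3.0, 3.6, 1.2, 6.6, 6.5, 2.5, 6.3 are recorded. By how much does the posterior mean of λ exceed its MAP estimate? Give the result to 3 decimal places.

0.027

Σ times = 29.7. Posterior: Gamma(shape = 3.6+7 = 10.6, rate = 6.7+29.7 = 36.4).
Mode = (α−1)/β = 9.6/36.4 = 0.264.
Mean = α/β = 10.6/36.4 = 0.291.
Difference = 0.291 − 0.264 = 0.027.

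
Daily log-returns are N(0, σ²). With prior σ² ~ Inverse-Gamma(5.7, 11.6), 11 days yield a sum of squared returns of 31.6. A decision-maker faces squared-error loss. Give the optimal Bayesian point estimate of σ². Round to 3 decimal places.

2.686

Posterior: Inverse-Gamma(shape = 5.7+11/2 = 11.2, scale = 11.6+31.6/2 = 27.4).
Mode = β/(α+1) = 27.4/12.2 = 2.246.
Mean = β/(α−1) = 27.4/10.2 = 2.686.
Squared-error loss ⇒ the optimal estimator is the posterior mean.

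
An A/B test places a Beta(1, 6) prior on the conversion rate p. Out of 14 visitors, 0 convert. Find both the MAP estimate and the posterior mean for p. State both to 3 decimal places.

Posterior: Beta(1+0, 6+14) = Beta(1, 20).
Since α = 1 ≤ 1 and β > 1, the Beta density is monotone decreasing on [0,1]; the mode is at 0.
Mean = 1/(1+20) = 0.048.

MAP estimate = 0.000, posterior mean = 0.048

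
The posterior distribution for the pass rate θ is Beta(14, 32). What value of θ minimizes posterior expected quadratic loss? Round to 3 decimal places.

Mode = (14−1)/(14+32−2) = 13/44 = 0.295.
Mean = 14/(14+32) = 14/46 = 0.304.
Quadratic loss ⇒ the optimal estimator is the posterior mean.

0.304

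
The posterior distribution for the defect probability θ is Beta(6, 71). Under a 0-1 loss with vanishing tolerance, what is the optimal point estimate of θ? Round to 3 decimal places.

0.067

Mode = (6−1)/(6+71−2) = 5/75 = 0.067.
Mean = 6/(6+71) = 6/77 = 0.078.
This is the posterior mode — the MAP estimate.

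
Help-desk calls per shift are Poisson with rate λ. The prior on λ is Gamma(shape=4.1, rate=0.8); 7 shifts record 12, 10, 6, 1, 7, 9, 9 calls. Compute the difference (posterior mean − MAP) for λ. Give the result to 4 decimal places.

Σ counts = 54. Posterior: Gamma(shape = 4.1+54 = 58.1, rate = 0.8+7 = 7.8).
Mode = (α−1)/β = 57.1/7.8 = 7.3205.
Mean = α/β = 58.1/7.8 = 7.4487.
Difference = 7.4487 − 7.3205 = 0.1282.
The posterior is right-skewed, so the mean exceeds the mode.

0.1282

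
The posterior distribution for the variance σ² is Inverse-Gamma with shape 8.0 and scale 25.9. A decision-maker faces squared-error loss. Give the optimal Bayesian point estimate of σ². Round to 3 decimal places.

3.700

Mode = β/(α+1) = 25.9/9.0 = 2.878.
Mean = β/(α−1) = 25.9/7.0 = 3.700.
Squared-error loss ⇒ the optimal estimator is the posterior mean.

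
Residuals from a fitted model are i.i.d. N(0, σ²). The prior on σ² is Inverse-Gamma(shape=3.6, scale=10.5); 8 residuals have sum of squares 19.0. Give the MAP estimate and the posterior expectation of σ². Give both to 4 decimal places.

Posterior: Inverse-Gamma(shape = 3.6+8/2 = 7.6, scale = 10.5+19.0/2 = 20.0).
Mode = β/(α+1) = 20.0/8.6 = 2.3256.
Mean = β/(α−1) = 20.0/6.6 = 3.0303.
Right-skewed posterior ⇒ mode < mean.

MAP = 2.3256, posterior mean = 3.0303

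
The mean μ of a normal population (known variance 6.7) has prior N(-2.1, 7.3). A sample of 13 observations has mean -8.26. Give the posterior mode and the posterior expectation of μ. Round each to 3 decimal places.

Posterior for μ is Normal. Precision-weighted mean: (1/7.3·-2.1 + 13/6.7·-8.26) / (1/7.3 + 13/6.7) = -7.854.
A Normal posterior is symmetric, so mode = mean.

MAP = -7.854, posterior mean = -7.854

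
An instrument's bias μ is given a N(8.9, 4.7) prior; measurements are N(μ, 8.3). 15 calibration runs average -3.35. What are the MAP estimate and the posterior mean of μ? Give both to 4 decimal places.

Posterior for μ is Normal. Precision-weighted mean: (1/4.7·8.9 + 15/8.3·-3.35) / (1/4.7 + 15/8.3) = -2.0597.
A Normal posterior is symmetric, so mode = mean.

MAP = -2.0597; posterior mean = -2.0597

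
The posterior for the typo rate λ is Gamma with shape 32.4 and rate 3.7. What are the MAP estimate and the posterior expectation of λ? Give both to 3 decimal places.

Mode = (α−1)/β = 31.4/3.7 = 8.486.
Mean = α/β = 32.4/3.7 = 8.757.

MAP: 8.486. Posterior mean: 8.757.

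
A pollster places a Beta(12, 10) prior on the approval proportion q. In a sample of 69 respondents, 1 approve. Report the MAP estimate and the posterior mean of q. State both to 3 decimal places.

MAP estimate = 0.135, posterior mean = 0.143

Posterior: Beta(12+1, 10+68) = Beta(13, 78).
Mode = (13−1)/(13+78−2) = 12/89 = 0.135.
Mean = 13/(13+78) = 13/91 = 0.143.
The mean is pulled above the mode by the posterior's right skew.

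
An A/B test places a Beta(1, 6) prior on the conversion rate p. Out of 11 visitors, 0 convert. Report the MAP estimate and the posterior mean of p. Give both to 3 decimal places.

MAP estimate = 0.000, posterior mean = 0.056

Posterior: Beta(1+0, 6+11) = Beta(1, 17).
Since α = 1 ≤ 1 and β > 1, the Beta density is monotone decreasing on [0,1]; the mode is at 0.
Mean = 1/(1+17) = 0.056.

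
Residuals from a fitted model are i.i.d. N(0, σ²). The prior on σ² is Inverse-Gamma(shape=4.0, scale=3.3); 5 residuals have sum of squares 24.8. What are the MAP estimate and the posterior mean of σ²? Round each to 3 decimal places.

Posterior: Inverse-Gamma(shape = 4.0+5/2 = 6.5, scale = 3.3+24.8/2 = 15.7).
Mode = β/(α+1) = 15.7/7.5 = 2.093.
Mean = β/(α−1) = 15.7/5.5 = 2.855.

MAP = 2.093; posterior mean = 2.855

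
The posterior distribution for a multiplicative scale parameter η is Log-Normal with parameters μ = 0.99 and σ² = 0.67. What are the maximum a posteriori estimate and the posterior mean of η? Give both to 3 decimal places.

MAP: 1.377. Posterior mean: 3.762.

Mode = exp(μ − σ²) = exp(0.32) = 1.377.
Mean = exp(μ + σ²/2) = exp(1.325) = 3.762.
Right-skewed posterior ⇒ mode < mean.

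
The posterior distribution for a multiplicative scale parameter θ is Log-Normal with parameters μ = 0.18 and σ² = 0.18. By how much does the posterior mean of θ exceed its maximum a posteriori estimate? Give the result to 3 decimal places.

0.310

Mode = exp(μ − σ²) = exp(0.00) = 1.000.
Mean = exp(μ + σ²/2) = exp(0.270) = 1.310.
Difference = 1.310 − 1.000 = 0.310.
Mean > mode: the posterior has a right tail.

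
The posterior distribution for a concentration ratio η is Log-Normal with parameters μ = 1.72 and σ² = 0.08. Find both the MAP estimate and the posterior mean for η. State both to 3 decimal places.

Mode = exp(μ − σ²) = exp(1.64) = 5.155.
Mean = exp(μ + σ²/2) = exp(1.760) = 5.812.

MAP = 5.155, posterior mean = 5.812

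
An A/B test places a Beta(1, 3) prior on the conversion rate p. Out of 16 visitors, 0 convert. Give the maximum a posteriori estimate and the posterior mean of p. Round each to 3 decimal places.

Posterior: Beta(1+0, 3+16) = Beta(1, 19).
Since α = 1 ≤ 1 and β > 1, the Beta density is monotone decreasing on [0,1]; the mode is at 0.
Mean = 1/(1+19) = 0.050.

p_MAP = 0.000, E[p|data] = 0.050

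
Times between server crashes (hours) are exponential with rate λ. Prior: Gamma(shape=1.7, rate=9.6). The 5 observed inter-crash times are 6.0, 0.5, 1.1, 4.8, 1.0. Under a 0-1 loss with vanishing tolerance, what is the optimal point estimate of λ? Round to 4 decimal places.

Σ times = 13.4. Posterior: Gamma(shape = 1.7+5 = 6.7, rate = 9.6+13.4 = 23.0).
Mode = (α−1)/β = 5.7/23.0 = 0.2478.
Mean = α/β = 6.7/23.0 = 0.2913.
This is the posterior mode — the MAP estimate.

0.2478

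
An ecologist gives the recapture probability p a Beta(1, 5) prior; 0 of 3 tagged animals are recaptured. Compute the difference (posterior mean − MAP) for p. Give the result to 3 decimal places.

0.111

Posterior: Beta(1+0, 5+3) = Beta(1, 8).
Since α = 1 ≤ 1 and β > 1, the Beta density is monotone decreasing on [0,1]; the mode is at 0.
Mean = 1/(1+8) = 0.111.
Difference = 0.111 − 0.000 = 0.111.
Mean > mode: the posterior has a right tail.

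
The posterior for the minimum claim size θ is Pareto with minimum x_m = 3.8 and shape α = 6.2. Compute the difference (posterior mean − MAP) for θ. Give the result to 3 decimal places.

The Pareto density is strictly decreasing on [x_m, ∞), so the mode is x_m = 3.800.
Mean = α·x_m/(α−1) = 6.2·3.8/5.2 = 4.531.
Difference = 4.531 − 3.800 = 0.731.

0.731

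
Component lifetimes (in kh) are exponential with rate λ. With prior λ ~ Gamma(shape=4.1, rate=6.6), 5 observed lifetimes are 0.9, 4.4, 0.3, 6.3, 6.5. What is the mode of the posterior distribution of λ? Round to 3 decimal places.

0.324

Σ times = 18.4. Posterior: Gamma(shape = 4.1+5 = 9.1, rate = 6.6+18.4 = 25.0).
Mode = (α−1)/β = 8.1/25.0 = 0.324.
Mean = α/β = 9.1/25.0 = 0.364.
This is the posterior mode — the MAP estimate.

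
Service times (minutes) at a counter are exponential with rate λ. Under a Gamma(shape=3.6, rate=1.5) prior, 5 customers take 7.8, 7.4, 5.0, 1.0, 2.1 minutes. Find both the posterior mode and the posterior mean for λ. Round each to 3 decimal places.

MAP = 0.306; posterior mean = 0.347

Σ times = 23.3. Posterior: Gamma(shape = 3.6+5 = 8.6, rate = 1.5+23.3 = 24.8).
Mode = (α−1)/β = 7.6/24.8 = 0.306.
Mean = α/β = 8.6/24.8 = 0.347.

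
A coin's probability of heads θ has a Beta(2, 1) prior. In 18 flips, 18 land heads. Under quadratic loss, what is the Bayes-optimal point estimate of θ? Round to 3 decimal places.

Posterior: Beta(2+18, 1+0) = Beta(20, 1).
Since β = 1 ≤ 1 and α > 1, the Beta density is monotone increasing on [0,1]; the mode is at 1.
Mean = 20/(20+1) = 0.952.
Quadratic loss ⇒ the optimal estimator is the posterior mean.

0.952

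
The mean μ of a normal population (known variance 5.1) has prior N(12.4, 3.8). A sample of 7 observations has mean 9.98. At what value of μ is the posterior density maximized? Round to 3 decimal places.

10.369

Posterior for μ is Normal. Precision-weighted mean: (1/3.8·12.4 + 7/5.1·9.98) / (1/3.8 + 7/5.1) = 10.369.
A Normal posterior is symmetric, so mode = mean.
This is the posterior mode — the MAP estimate.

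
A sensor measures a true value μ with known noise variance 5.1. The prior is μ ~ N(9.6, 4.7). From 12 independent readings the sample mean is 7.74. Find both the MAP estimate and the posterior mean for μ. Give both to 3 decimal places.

MAP: 7.894. Posterior mean: 7.894.

Posterior for μ is Normal. Precision-weighted mean: (1/4.7·9.6 + 12/5.1·7.74) / (1/4.7 + 12/5.1) = 7.894.
A Normal posterior is symmetric, so mode = mean.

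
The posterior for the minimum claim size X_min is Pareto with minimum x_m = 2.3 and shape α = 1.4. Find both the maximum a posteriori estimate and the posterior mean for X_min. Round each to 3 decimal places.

The Pareto density is strictly decreasing on [x_m, ∞), so the mode is x_m = 2.300.
Mean = α·x_m/(α−1) = 1.4·2.3/0.4 = 8.050.

X_min_MAP = 2.300, E[X_min|data] = 8.050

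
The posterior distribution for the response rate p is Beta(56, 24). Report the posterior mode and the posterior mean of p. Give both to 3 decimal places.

p_MAP = 0.705, E[p|data] = 0.700

Mode = (56−1)/(56+24−2) = 55/78 = 0.705.
Mean = 56/(56+24) = 56/80 = 0.700.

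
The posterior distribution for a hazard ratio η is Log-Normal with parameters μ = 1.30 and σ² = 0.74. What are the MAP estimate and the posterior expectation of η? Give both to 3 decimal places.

Mode = exp(μ − σ²) = exp(0.56) = 1.751.
Mean = exp(μ + σ²/2) = exp(1.670) = 5.312.
The mean is pulled above the mode by the posterior's right skew.

MAP = 1.751, posterior mean = 5.312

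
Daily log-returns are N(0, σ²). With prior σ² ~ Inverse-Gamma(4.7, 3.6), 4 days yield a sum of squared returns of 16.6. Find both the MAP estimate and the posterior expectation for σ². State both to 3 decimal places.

Posterior: Inverse-Gamma(shape = 4.7+4/2 = 6.7, scale = 3.6+16.6/2 = 11.9).
Mode = β/(α+1) = 11.9/7.7 = 1.545.
Mean = β/(α−1) = 11.9/5.7 = 2.088.

MAP = 1.545; posterior mean = 2.088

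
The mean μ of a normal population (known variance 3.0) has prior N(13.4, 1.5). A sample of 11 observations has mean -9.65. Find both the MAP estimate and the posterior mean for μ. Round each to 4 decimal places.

μ_MAP = -6.1038, E[μ|data] = -6.1038

Posterior for μ is Normal. Precision-weighted mean: (1/1.5·13.4 + 11/3.0·-9.65) / (1/1.5 + 11/3.0) = -6.1038.
A Normal posterior is symmetric, so mode = mean.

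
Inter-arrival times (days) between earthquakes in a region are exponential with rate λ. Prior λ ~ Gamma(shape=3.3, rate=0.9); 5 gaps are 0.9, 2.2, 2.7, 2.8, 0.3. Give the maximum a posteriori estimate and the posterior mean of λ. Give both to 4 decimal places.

Σ times = 8.9. Posterior: Gamma(shape = 3.3+5 = 8.3, rate = 0.9+8.9 = 9.8).
Mode = (α−1)/β = 7.3/9.8 = 0.7449.
Mean = α/β = 8.3/9.8 = 0.8469.

MAP = 0.7449; posterior mean = 0.8469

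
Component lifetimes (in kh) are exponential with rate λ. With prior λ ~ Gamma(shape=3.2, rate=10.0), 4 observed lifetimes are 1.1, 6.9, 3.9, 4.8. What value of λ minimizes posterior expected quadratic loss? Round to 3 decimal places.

0.270

Σ times = 16.7. Posterior: Gamma(shape = 3.2+4 = 7.2, rate = 10.0+16.7 = 26.7).
Mode = (α−1)/β = 6.2/26.7 = 0.232.
Mean = α/β = 7.2/26.7 = 0.270.
Quadratic loss ⇒ the optimal estimator is the posterior mean.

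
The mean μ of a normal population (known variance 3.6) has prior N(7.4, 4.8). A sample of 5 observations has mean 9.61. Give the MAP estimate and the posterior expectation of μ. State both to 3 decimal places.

Posterior for μ is Normal. Precision-weighted mean: (1/4.8·7.4 + 5/3.6·9.61) / (1/4.8 + 5/3.6) = 9.322.
A Normal posterior is symmetric, so mode = mean.

MAP estimate = 9.322, posterior expectation = 9.322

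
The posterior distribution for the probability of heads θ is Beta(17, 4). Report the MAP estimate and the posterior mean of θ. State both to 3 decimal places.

Mode = (17−1)/(17+4−2) = 16/19 = 0.842.
Mean = 17/(17+4) = 17/21 = 0.810.

MAP estimate = 0.842, posterior mean = 0.810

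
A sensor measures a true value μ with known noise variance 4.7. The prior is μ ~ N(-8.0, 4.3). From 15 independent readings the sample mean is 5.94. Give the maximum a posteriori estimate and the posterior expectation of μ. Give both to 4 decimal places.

Posterior for μ is Normal. Precision-weighted mean: (1/4.3·-8.0 + 15/4.7·5.94) / (1/4.3 + 15/4.7) = 4.9932.
A Normal posterior is symmetric, so mode = mean.

maximum a posteriori estimate = 4.9932, posterior expectation = 4.9932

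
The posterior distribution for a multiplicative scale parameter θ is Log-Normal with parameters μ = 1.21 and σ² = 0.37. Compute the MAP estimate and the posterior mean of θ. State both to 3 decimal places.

MAP estimate = 2.316, posterior mean = 4.035

Mode = exp(μ − σ²) = exp(0.84) = 2.316.
Mean = exp(μ + σ²/2) = exp(1.395) = 4.035.
Right-skewed posterior ⇒ mode < mean.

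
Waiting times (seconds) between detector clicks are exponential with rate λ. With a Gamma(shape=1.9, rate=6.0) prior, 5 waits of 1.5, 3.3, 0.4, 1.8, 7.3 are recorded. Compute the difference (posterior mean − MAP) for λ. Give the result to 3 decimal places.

Σ times = 14.3. Posterior: Gamma(shape = 1.9+5 = 6.9, rate = 6.0+14.3 = 20.3).
Mode = (α−1)/β = 5.9/20.3 = 0.291.
Mean = α/β = 6.9/20.3 = 0.340.
Difference = 0.340 − 0.291 = 0.049.

0.049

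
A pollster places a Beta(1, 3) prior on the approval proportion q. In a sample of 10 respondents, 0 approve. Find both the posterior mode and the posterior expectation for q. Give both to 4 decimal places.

Posterior: Beta(1+0, 3+10) = Beta(1, 13).
Since α = 1 ≤ 1 and β > 1, the Beta density is monotone decreasing on [0,1]; the mode is at 0.
Mean = 1/(1+13) = 0.0714.
Mean > mode: the posterior has a right tail.

MAP = 0.0000, posterior mean = 0.0714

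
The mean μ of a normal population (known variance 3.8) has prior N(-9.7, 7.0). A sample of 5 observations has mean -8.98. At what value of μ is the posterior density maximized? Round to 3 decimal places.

-9.051

Posterior for μ is Normal. Precision-weighted mean: (1/7.0·-9.7 + 5/3.8·-8.98) / (1/7.0 + 5/3.8) = -9.051.
A Normal posterior is symmetric, so mode = mean.
This is the posterior mode — the MAP estimate.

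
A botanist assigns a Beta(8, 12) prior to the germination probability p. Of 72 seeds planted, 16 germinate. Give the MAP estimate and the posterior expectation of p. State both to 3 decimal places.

MAP = 0.256; posterior mean = 0.261

Posterior: Beta(8+16, 12+56) = Beta(24, 68).
Mode = (24−1)/(24+68−2) = 23/90 = 0.256.
Mean = 24/(24+68) = 24/92 = 0.261.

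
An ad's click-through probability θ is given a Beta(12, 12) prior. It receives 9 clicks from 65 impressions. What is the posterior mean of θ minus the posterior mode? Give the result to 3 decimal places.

0.006

Posterior: Beta(12+9, 12+56) = Beta(21, 68).
Mode = (21−1)/(21+68−2) = 20/87 = 0.230.
Mean = 21/(21+68) = 21/89 = 0.236.
Difference = 0.236 − 0.230 = 0.006.
The posterior is right-skewed, so the mean exceeds the mode.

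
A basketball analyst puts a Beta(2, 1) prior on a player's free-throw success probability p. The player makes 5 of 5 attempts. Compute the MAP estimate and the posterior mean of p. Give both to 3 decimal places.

Posterior: Beta(2+5, 1+0) = Beta(7, 1).
Since β = 1 ≤ 1 and α > 1, the Beta density is monotone increasing on [0,1]; the mode is at 1.
Mean = 7/(7+1) = 0.875.
Left-skewed posterior ⇒ mean < mode.

MAP = 1.000, posterior mean = 0.875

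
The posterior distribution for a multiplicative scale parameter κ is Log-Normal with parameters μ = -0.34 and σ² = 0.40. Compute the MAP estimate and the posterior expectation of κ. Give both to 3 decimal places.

κ_MAP = 0.477, E[κ|data] = 0.869

Mode = exp(μ − σ²) = exp(-0.74) = 0.477.
Mean = exp(μ + σ²/2) = exp(-0.140) = 0.869.
The posterior is right-skewed, so the mean exceeds the mode.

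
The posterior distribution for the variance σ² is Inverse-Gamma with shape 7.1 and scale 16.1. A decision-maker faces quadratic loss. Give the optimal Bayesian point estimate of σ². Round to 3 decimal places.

Mode = β/(α+1) = 16.1/8.1 = 1.988.
Mean = β/(α−1) = 16.1/6.1 = 2.639.
Quadratic loss ⇒ the optimal estimator is the posterior mean.

2.639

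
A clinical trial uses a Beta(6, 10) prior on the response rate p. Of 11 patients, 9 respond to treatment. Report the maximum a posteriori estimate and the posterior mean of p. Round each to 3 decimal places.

Posterior: Beta(6+9, 10+2) = Beta(15, 12).
Mode = (15−1)/(15+12−2) = 14/25 = 0.560.
Mean = 15/(15+12) = 15/27 = 0.556.

p_MAP = 0.560, E[p|data] = 0.556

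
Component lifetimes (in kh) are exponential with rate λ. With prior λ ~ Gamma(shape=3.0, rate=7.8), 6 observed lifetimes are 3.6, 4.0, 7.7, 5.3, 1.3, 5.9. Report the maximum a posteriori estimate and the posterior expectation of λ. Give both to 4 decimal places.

MAP = 0.2247; posterior mean = 0.2528

Σ times = 27.8. Posterior: Gamma(shape = 3.0+6 = 9.0, rate = 7.8+27.8 = 35.6).
Mode = (α−1)/β = 8.0/35.6 = 0.2247.
Mean = α/β = 9.0/35.6 = 0.2528.
The posterior is right-skewed, so the mean exceeds the mode.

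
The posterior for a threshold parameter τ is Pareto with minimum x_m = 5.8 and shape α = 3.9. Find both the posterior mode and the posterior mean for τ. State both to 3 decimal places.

The Pareto density is strictly decreasing on [x_m, ∞), so the mode is x_m = 5.800.
Mean = α·x_m/(α−1) = 3.9·5.8/2.9 = 7.800.
Mean > mode: the posterior has a right tail.

MAP = 5.800; posterior mean = 7.800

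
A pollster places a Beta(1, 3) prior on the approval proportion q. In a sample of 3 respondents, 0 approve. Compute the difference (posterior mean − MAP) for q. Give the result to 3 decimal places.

0.143

Posterior: Beta(1+0, 3+3) = Beta(1, 6).
Since α = 1 ≤ 1 and β > 1, the Beta density is monotone decreasing on [0,1]; the mode is at 0.
Mean = 1/(1+6) = 0.143.
Difference = 0.143 − 0.000 = 0.143.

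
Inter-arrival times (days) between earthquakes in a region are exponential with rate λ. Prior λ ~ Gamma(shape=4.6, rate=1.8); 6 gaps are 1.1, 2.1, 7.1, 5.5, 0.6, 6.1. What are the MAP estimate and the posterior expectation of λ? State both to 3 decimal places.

MAP estimate = 0.395, posterior expectation = 0.436

Σ times = 22.5. Posterior: Gamma(shape = 4.6+6 = 10.6, rate = 1.8+22.5 = 24.3).
Mode = (α−1)/β = 9.6/24.3 = 0.395.
Mean = α/β = 10.6/24.3 = 0.436.
Right-skewed posterior ⇒ mode < mean.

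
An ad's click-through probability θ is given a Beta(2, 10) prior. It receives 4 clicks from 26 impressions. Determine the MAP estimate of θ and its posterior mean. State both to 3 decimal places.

MAP estimate = 0.139, posterior mean = 0.158

Posterior: Beta(2+4, 10+22) = Beta(6, 32).
Mode = (6−1)/(6+32−2) = 5/36 = 0.139.
Mean = 6/(6+32) = 6/38 = 0.158.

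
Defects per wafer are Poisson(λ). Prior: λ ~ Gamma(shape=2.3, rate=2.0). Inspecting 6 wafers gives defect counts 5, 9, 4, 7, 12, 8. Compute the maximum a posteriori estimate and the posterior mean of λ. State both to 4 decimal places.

Σ counts = 45. Posterior: Gamma(shape = 2.3+45 = 47.3, rate = 2.0+6 = 8.0).
Mode = (α−1)/β = 46.3/8.0 = 5.7875.
Mean = α/β = 47.3/8.0 = 5.9125.
Right-skewed posterior ⇒ mode < mean.

maximum a posteriori estimate = 5.7875, posterior mean = 5.9125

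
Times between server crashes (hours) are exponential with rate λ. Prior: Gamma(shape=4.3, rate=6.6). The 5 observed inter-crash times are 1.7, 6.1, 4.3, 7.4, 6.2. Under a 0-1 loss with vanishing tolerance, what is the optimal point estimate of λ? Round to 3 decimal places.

0.257

Σ times = 25.7. Posterior: Gamma(shape = 4.3+5 = 9.3, rate = 6.6+25.7 = 32.3).
Mode = (α−1)/β = 8.3/32.3 = 0.257.
Mean = α/β = 9.3/32.3 = 0.288.
This is the posterior mode — the MAP estimate.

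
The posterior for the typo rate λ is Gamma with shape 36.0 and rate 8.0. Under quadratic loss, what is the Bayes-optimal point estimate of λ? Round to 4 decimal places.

Mode = (α−1)/β = 35.0/8.0 = 4.3750.
Mean = α/β = 36.0/8.0 = 4.5000.
Quadratic loss ⇒ the optimal estimator is the posterior mean.

4.5000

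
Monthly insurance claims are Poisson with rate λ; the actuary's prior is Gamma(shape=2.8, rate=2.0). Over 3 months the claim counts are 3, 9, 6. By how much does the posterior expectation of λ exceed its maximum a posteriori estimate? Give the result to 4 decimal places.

0.2000

Σ counts = 18. Posterior: Gamma(shape = 2.8+18 = 20.8, rate = 2.0+3 = 5.0).
Mode = (α−1)/β = 19.8/5.0 = 3.9600.
Mean = α/β = 20.8/5.0 = 4.1600.
Difference = 4.1600 − 3.9600 = 0.2000.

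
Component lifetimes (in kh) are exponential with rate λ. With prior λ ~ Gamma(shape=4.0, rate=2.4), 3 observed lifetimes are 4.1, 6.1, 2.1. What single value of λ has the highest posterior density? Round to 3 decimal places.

Σ times = 12.3. Posterior: Gamma(shape = 4.0+3 = 7.0, rate = 2.4+12.3 = 14.7).
Mode = (α−1)/β = 6.0/14.7 = 0.408.
Mean = α/β = 7.0/14.7 = 0.476.
This is the posterior mode — the MAP estimate.

0.408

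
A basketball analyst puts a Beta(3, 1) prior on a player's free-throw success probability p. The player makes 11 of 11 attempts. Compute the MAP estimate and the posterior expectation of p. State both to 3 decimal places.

Posterior: Beta(3+11, 1+0) = Beta(14, 1).
Since β = 1 ≤ 1 and α > 1, the Beta density is monotone increasing on [0,1]; the mode is at 1.
Mean = 14/(14+1) = 0.933.
The mean is pulled below the mode by the posterior's left skew.

MAP estimate = 1.000, posterior expectation = 0.933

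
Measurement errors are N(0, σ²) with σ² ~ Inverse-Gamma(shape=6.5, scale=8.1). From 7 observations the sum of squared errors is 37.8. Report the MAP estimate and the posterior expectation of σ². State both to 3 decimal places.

Posterior: Inverse-Gamma(shape = 6.5+7/2 = 10.0, scale = 8.1+37.8/2 = 27.0).
Mode = β/(α+1) = 27.0/11.0 = 2.455.
Mean = β/(α−1) = 27.0/9.0 = 3.000.
Mean > mode: the posterior has a right tail.

MAP = 2.455; posterior mean = 3.000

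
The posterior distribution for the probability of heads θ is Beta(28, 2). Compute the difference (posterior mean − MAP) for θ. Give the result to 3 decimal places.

-0.031

Mode = (28−1)/(28+2−2) = 27/28 = 0.964.
Mean = 28/(28+2) = 28/30 = 0.933.
Difference = 0.933 − 0.964 = -0.031.
The posterior is left-skewed, so the mode exceeds the mean.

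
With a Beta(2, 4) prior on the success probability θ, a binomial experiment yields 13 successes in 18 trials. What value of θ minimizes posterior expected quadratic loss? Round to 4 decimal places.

Posterior: Beta(2+13, 4+5) = Beta(15, 9).
Mode = (15−1)/(15+9−2) = 14/22 = 0.6364.
Mean = 15/(15+9) = 15/24 = 0.6250.
Quadratic loss ⇒ the optimal estimator is the posterior mean.

0.6250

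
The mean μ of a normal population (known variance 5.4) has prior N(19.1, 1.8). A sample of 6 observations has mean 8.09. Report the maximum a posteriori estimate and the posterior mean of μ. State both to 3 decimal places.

Posterior for μ is Normal. Precision-weighted mean: (1/1.8·19.1 + 6/5.4·8.09) / (1/1.8 + 6/5.4) = 11.760.
A Normal posterior is symmetric, so mode = mean.

MAP = 11.760, posterior mean = 11.760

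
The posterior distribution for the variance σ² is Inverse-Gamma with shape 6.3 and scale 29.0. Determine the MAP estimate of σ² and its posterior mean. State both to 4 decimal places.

MAP estimate = 3.9726, posterior mean = 5.4717

Mode = β/(α+1) = 29.0/7.3 = 3.9726.
Mean = β/(α−1) = 29.0/5.3 = 5.4717.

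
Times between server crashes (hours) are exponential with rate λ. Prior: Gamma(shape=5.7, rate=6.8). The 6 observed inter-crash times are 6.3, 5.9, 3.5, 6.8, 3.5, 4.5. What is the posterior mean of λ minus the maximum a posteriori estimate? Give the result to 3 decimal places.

Σ times = 30.5. Posterior: Gamma(shape = 5.7+6 = 11.7, rate = 6.8+30.5 = 37.3).
Mode = (α−1)/β = 10.7/37.3 = 0.287.
Mean = α/β = 11.7/37.3 = 0.314.
Difference = 0.314 − 0.287 = 0.027.

0.027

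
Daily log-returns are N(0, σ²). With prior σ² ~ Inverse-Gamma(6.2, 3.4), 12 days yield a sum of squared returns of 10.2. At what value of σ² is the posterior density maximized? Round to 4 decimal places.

0.6439

Posterior: Inverse-Gamma(shape = 6.2+12/2 = 12.2, scale = 3.4+10.2/2 = 8.5).
Mode = β/(α+1) = 8.5/13.2 = 0.6439.
Mean = β/(α−1) = 8.5/11.2 = 0.7589.
This is the posterior mode — the MAP estimate.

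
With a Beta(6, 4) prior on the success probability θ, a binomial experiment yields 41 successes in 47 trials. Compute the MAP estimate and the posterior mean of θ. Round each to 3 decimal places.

Posterior: Beta(6+41, 4+6) = Beta(47, 10).
Mode = (47−1)/(47+10−2) = 46/55 = 0.836.
Mean = 47/(47+10) = 47/57 = 0.825.

MAP = 0.836, posterior mean = 0.825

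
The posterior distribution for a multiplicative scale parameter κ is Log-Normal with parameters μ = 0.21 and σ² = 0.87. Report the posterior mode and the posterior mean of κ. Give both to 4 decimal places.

MAP: 0.5169. Posterior mean: 1.9060.

Mode = exp(μ − σ²) = exp(-0.66) = 0.5169.
Mean = exp(μ + σ²/2) = exp(0.645) = 1.9060.
The mean is pulled above the mode by the posterior's right skew.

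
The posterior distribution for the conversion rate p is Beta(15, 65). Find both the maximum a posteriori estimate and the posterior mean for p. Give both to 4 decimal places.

maximum a posteriori estimate = 0.1795, posterior mean = 0.1875

Mode = (15−1)/(15+65−2) = 14/78 = 0.1795.
Mean = 15/(15+65) = 15/80 = 0.1875.
The mean is pulled above the mode by the posterior's right skew.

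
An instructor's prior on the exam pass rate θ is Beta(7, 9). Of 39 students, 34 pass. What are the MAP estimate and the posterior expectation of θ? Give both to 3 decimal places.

MAP: 0.755. Posterior mean: 0.745.

Posterior: Beta(7+34, 9+5) = Beta(41, 14).
Mode = (41−1)/(41+14−2) = 40/53 = 0.755.
Mean = 41/(41+14) = 41/55 = 0.745.
Mode > mean: the posterior has a left tail.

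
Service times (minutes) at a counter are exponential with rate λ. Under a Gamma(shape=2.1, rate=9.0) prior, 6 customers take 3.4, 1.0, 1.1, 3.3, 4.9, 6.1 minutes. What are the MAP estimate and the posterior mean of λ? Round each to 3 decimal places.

Σ times = 19.8. Posterior: Gamma(shape = 2.1+6 = 8.1, rate = 9.0+19.8 = 28.8).
Mode = (α−1)/β = 7.1/28.8 = 0.247.
Mean = α/β = 8.1/28.8 = 0.281.

MAP = 0.247; posterior mean = 0.281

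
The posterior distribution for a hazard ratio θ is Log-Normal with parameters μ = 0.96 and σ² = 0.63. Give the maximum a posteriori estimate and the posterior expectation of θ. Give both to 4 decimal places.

maximum a posteriori estimate = 1.3910, posterior expectation = 3.5787

Mode = exp(μ − σ²) = exp(0.33) = 1.3910.
Mean = exp(μ + σ²/2) = exp(1.275) = 3.5787.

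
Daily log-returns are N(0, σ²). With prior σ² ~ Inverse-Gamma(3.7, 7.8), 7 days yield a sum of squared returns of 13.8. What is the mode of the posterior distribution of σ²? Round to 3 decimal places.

1.793

Posterior: Inverse-Gamma(shape = 3.7+7/2 = 7.2, scale = 7.8+13.8/2 = 14.7).
Mode = β/(α+1) = 14.7/8.2 = 1.793.
Mean = β/(α−1) = 14.7/6.2 = 2.371.
This is the posterior mode — the MAP estimate.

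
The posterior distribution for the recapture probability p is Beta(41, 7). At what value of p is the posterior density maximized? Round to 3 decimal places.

0.870

Mode = (41−1)/(41+7−2) = 40/46 = 0.870.
Mean = 41/(41+7) = 41/48 = 0.854.
This is the posterior mode — the MAP estimate.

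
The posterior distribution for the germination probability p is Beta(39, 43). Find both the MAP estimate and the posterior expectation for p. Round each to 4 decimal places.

Mode = (39−1)/(39+43−2) = 38/80 = 0.4750.
Mean = 39/(39+43) = 39/82 = 0.4756.
Mean > mode: the posterior has a right tail.

MAP = 0.4750; posterior mean = 0.4756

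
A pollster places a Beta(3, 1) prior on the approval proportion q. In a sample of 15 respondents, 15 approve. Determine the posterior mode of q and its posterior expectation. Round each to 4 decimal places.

Posterior: Beta(3+15, 1+0) = Beta(18, 1).
Since β = 1 ≤ 1 and α > 1, the Beta density is monotone increasing on [0,1]; the mode is at 1.
Mean = 18/(18+1) = 0.9474.

MAP: 1.0000. Posterior mean: 0.9474.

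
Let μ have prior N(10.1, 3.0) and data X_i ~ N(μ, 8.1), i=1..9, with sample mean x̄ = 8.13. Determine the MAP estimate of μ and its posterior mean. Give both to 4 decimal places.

Posterior for μ is Normal. Precision-weighted mean: (1/3.0·10.1 + 9/8.1·8.13) / (1/3.0 + 9/8.1) = 8.5846.
A Normal posterior is symmetric, so mode = mean.

MAP estimate = 8.5846, posterior mean = 8.5846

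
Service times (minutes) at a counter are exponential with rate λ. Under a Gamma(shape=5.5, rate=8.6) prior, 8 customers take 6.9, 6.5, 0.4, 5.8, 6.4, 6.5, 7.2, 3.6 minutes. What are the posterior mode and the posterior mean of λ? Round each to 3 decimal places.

Σ times = 43.3. Posterior: Gamma(shape = 5.5+8 = 13.5, rate = 8.6+43.3 = 51.9).
Mode = (α−1)/β = 12.5/51.9 = 0.241.
Mean = α/β = 13.5/51.9 = 0.260.

λ_MAP = 0.241, E[λ|data] = 0.260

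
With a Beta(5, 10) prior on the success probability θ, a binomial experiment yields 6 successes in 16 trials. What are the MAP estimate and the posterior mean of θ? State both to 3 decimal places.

Posterior: Beta(5+6, 10+10) = Beta(11, 20).
Mode = (11−1)/(11+20−2) = 10/29 = 0.345.
Mean = 11/(11+20) = 11/31 = 0.355.

MAP estimate = 0.345, posterior mean = 0.355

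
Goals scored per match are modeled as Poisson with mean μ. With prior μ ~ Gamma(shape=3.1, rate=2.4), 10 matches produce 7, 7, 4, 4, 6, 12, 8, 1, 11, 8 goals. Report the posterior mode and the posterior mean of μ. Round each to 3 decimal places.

MAP = 5.653, posterior mean = 5.734

Σ counts = 68. Posterior: Gamma(shape = 3.1+68 = 71.1, rate = 2.4+10 = 12.4).
Mode = (α−1)/β = 70.1/12.4 = 5.653.
Mean = α/β = 71.1/12.4 = 5.734.
Right-skewed posterior ⇒ mode < mean.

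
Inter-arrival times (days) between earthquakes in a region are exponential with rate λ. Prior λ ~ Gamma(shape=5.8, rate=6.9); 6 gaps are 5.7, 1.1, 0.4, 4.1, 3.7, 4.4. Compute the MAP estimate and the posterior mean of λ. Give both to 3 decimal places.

Σ times = 19.4. Posterior: Gamma(shape = 5.8+6 = 11.8, rate = 6.9+19.4 = 26.3).
Mode = (α−1)/β = 10.8/26.3 = 0.411.
Mean = α/β = 11.8/26.3 = 0.449.
The mean is pulled above the mode by the posterior's right skew.

MAP = 0.411; posterior mean = 0.449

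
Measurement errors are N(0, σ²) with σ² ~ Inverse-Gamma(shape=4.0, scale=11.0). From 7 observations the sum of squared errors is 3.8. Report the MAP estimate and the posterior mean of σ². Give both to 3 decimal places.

Posterior: Inverse-Gamma(shape = 4.0+7/2 = 7.5, scale = 11.0+3.8/2 = 12.9).
Mode = β/(α+1) = 12.9/8.5 = 1.518.
Mean = β/(α−1) = 12.9/6.5 = 1.985.

σ²_MAP = 1.518, E[σ²|data] = 1.985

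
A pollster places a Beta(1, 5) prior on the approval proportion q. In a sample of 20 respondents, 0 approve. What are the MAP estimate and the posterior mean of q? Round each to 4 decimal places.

MAP estimate = 0.0000, posterior mean = 0.0385

Posterior: Beta(1+0, 5+20) = Beta(1, 25).
Since α = 1 ≤ 1 and β > 1, the Beta density is monotone decreasing on [0,1]; the mode is at 0.
Mean = 1/(1+25) = 0.0385.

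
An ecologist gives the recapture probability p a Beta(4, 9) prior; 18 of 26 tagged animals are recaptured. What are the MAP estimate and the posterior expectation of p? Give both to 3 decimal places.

MAP = 0.568; posterior mean = 0.564

Posterior: Beta(4+18, 9+8) = Beta(22, 17).
Mode = (22−1)/(22+17−2) = 21/37 = 0.568.
Mean = 22/(22+17) = 22/39 = 0.564.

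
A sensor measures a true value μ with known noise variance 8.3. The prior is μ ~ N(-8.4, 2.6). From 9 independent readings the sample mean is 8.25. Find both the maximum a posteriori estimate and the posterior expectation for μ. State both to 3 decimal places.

Posterior for μ is Normal. Precision-weighted mean: (1/2.6·-8.4 + 9/8.3·8.25) / (1/2.6 + 9/8.3) = 3.891.
A Normal posterior is symmetric, so mode = mean.

MAP: 3.891. Posterior mean: 3.891.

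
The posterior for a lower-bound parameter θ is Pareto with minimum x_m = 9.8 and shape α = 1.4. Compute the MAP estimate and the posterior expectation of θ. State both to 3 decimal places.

MAP: 9.800. Posterior mean: 34.300.

The Pareto density is strictly decreasing on [x_m, ∞), so the mode is x_m = 9.800.
Mean = α·x_m/(α−1) = 1.4·9.8/0.4 = 34.300.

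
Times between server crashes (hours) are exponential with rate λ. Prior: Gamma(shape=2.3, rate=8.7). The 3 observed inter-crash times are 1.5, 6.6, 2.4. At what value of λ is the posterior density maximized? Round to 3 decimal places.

Σ times = 10.5. Posterior: Gamma(shape = 2.3+3 = 5.3, rate = 8.7+10.5 = 19.2).
Mode = (α−1)/β = 4.3/19.2 = 0.224.
Mean = α/β = 5.3/19.2 = 0.276.
This is the posterior mode — the MAP estimate.

0.224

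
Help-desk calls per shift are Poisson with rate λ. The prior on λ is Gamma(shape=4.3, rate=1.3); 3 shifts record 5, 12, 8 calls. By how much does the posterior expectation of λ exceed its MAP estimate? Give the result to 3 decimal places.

Σ counts = 25. Posterior: Gamma(shape = 4.3+25 = 29.3, rate = 1.3+3 = 4.3).
Mode = (α−1)/β = 28.3/4.3 = 6.581.
Mean = α/β = 29.3/4.3 = 6.814.
Difference = 6.814 − 6.581 = 0.233.
Mean > mode: the posterior has a right tail.

0.233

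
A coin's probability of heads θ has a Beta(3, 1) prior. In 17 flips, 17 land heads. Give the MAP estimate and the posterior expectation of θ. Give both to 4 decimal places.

Posterior: Beta(3+17, 1+0) = Beta(20, 1).
Since β = 1 ≤ 1 and α > 1, the Beta density is monotone increasing on [0,1]; the mode is at 1.
Mean = 20/(20+1) = 0.9524.

MAP estimate = 1.0000, posterior expectation = 0.9524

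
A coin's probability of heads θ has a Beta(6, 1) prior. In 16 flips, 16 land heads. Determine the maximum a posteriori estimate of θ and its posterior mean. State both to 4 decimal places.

Posterior: Beta(6+16, 1+0) = Beta(22, 1).
Since β = 1 ≤ 1 and α > 1, the Beta density is monotone increasing on [0,1]; the mode is at 1.
Mean = 22/(22+1) = 0.9565.

θ_MAP = 1.0000, E[θ|data] = 0.9565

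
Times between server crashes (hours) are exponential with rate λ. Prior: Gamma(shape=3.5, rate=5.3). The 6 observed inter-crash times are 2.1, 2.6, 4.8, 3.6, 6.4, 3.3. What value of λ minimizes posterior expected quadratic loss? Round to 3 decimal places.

Σ times = 22.8. Posterior: Gamma(shape = 3.5+6 = 9.5, rate = 5.3+22.8 = 28.1).
Mode = (α−1)/β = 8.5/28.1 = 0.302.
Mean = α/β = 9.5/28.1 = 0.338.
Quadratic loss ⇒ the optimal estimator is the posterior mean.

0.338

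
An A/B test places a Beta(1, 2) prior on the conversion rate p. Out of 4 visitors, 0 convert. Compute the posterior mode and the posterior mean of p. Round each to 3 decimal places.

MAP: 0.000. Posterior mean: 0.143.

Posterior: Beta(1+0, 2+4) = Beta(1, 6).
Since α = 1 ≤ 1 and β > 1, the Beta density is monotone decreasing on [0,1]; the mode is at 0.
Mean = 1/(1+6) = 0.143.
Mean > mode: the posterior has a right tail.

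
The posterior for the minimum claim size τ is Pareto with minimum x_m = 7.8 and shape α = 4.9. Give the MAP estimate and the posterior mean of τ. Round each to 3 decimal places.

τ_MAP = 7.800, E[τ|data] = 9.800

The Pareto density is strictly decreasing on [x_m, ∞), so the mode is x_m = 7.800.
Mean = α·x_m/(α−1) = 4.9·7.8/3.9 = 9.800.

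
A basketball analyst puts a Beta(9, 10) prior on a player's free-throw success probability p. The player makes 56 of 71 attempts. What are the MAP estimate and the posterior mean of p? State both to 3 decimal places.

Posterior: Beta(9+56, 10+15) = Beta(65, 25).
Mode = (65−1)/(65+25−2) = 64/88 = 0.727.
Mean = 65/(65+25) = 65/90 = 0.722.
Mode > mean: the posterior has a left tail.

MAP = 0.727, posterior mean = 0.722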